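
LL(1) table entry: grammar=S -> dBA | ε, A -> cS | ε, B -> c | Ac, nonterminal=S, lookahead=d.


For [S, d]: 'd' ∈ FIRST(dBA)
Entry: S -> dBA


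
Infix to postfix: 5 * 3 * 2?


Left to right (same or higher precedence on left)
Postfix: 5 3 * 2 *


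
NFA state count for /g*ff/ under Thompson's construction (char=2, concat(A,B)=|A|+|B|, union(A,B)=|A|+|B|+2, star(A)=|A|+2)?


Syntax tree has 3 char leaf(s), 0 union(s), 1 star(s)
chars contribute 3×2 = 6; each union adds +2; each star adds +2
Total: 6 + 0 + 2 = 8 states


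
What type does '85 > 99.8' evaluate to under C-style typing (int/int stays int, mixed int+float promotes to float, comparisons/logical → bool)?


Operand types: int > float
Rule: comparison yields bool
Result type: bool


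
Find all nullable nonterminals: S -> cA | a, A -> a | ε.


A nonterminal is nullable iff some alternative derives ε (directly, or every symbol in it is nullable)
Nullable: {A}


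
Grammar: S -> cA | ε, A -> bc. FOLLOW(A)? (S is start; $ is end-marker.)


$ ∈ FOLLOW(S). For each A -> αBβ: add FIRST(β)\{ε} to FOLLOW(B); if β nullable, add FOLLOW(A).
FOLLOW(A) = {$}


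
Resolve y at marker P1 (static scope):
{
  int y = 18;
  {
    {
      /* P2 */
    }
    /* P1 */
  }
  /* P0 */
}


P1's block does not declare y; resolves to the enclosing declaration at depth 0
y = 18


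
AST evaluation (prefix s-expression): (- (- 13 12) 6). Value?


Evaluate inner: (- 13 12) = 1
Evaluate root: (- 1 6) = -5
Result: -5


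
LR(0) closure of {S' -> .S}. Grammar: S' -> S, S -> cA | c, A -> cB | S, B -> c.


Start: S' -> .S
For each item with dot before a nonterminal B, add B -> .γ for every B-production
Closure: [S' -> .S, S -> .cA, S -> .c]


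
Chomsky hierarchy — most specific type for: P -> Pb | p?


Left-linear: every RHS is a terminal or one nonterminal followed by a terminal
Classification: Type 3 (Regular)


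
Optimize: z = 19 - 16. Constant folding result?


19 - 16 = 3 at compile time
Optimized: z = 3


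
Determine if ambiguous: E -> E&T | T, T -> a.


precedence layered via separate nonterminal T: deterministic
Unambiguous


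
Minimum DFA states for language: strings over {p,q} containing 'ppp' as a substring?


KMP-style automaton: 3 progress states + 1 absorbing accept = 4
Minimal DFA: 4 states


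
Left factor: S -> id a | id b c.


Common prefix: 'id'
Factored: S -> id S', S' -> a | b c


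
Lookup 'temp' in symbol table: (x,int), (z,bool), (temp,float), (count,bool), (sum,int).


Lookup 'temp' → type float


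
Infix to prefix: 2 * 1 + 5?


left-to-right (same/higher precedence on left): tree is (+ (* 2 1) 5)
Prefix: + * 2 1 5


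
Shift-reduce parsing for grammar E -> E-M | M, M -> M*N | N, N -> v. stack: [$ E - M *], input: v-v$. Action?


no handle; shift 'v'
Action: shift


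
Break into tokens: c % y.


Scan left to right, longest-match per lexeme
Tokens: ID(c), OP(%), ID(y)


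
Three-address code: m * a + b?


Break into single-operator statements:
t1 = m * a
t2 = t1 + b


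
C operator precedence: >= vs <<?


'<<' is shift (level 8); '>=' is relational (level 7)
Higher level binds tighter
'<<' has higher precedence than '>='


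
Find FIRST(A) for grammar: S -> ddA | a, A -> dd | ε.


Per alternative of A: FIRST(dd) = {d}; FIRST(ε) = {ε}
FIRST(A) = {d, ε}


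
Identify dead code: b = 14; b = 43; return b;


first assignment to b is overwritten before any read
Dead: 'b = 14'


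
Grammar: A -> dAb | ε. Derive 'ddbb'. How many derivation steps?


Derivation: A => dAb => ddAbb => ddbb
Steps: 3


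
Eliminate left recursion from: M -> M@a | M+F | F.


Left-recursive alternatives: M@a, M+F; non-recursive: F
Introduce M': M -> FM', M' -> @aM' | +FM' | ε


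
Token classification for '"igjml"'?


Pattern: double-quoted sequence
Type: STRING_LITERAL


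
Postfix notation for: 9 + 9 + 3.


Left to right (same or higher precedence on left)
Postfix: 9 9 + 3 +


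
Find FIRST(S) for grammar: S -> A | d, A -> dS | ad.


Per alternative of S: FIRST(A) = {a, d}; FIRST(d) = {d}
FIRST(S) = {a, d}


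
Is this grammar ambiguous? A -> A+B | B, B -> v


precedence layered via separate nonterminal B: deterministic
Unambiguous


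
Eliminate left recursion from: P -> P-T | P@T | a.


Left-recursive alternatives: P-T, P@T; non-recursive: a
Introduce P': P -> aP', P' -> -TP' | @TP' | ε


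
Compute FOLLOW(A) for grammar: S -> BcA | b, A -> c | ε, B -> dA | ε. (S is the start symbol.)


$ ∈ FOLLOW(S). For each A -> αBβ: add FIRST(β)\{ε} to FOLLOW(B); if β nullable, add FOLLOW(A).
FOLLOW(A) = {$, c}


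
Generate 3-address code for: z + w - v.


Break into single-operator statements:
t1 = z + w
t2 = t1 - v


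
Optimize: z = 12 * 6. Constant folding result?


12 * 6 = 72 at compile time
Optimized: z = 72


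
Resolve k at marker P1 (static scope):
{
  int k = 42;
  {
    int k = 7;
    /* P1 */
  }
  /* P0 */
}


k declared in the same block as P1
k = 7


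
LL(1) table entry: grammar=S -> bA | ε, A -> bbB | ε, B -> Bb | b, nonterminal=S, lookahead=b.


For [S, b]: 'b' ∈ FIRST(bA)
Entry: S -> bA


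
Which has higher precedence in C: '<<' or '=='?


'<<' is shift (level 8); '==' is equality (level 6)
Higher level binds tighter
'<<' has higher precedence than '=='


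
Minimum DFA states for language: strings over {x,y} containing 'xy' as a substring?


KMP-style automaton: 2 progress states + 1 absorbing accept = 3
Minimal DFA: 3 states


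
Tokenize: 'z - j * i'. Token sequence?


Scan left to right, longest-match per lexeme
Tokens: ID(z), OP(-), ID(j), OP(*), ID(i)


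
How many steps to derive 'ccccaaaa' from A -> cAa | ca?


Derivation: A => cAa => ccAaa => cccAaaa => ccccaaaa
Steps: 4


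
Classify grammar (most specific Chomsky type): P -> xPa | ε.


Single nonterminal LHS, but x^n a^n is not regular
Classification: Type 2 (Context-Free)


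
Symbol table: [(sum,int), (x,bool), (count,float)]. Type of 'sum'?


Lookup 'sum' → type int


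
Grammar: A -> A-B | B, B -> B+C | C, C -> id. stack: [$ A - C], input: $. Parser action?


'C' (not preceded by B+) is the handle for B -> C
Action: reduce (B -> C)


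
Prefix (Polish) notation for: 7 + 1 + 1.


left-to-right (same/higher precedence on left): tree is (+ (+ 7 1) 1)
Prefix: + + 7 1 1


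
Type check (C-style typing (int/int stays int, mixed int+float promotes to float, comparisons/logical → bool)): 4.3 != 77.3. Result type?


Operand types: float != float
Rule: comparison yields bool
Result type: bool


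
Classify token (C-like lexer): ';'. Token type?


Pattern: delimiter/punctuation
Type: PUNCTUATION


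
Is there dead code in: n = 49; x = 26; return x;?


n is assigned but never read
Dead: 'n = 49'


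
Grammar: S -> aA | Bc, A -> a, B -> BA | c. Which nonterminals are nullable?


A nonterminal is nullable iff some alternative derives ε (directly, or every symbol in it is nullable)
Nullable: {}


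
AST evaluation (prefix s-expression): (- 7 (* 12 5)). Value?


Evaluate inner: (* 12 5) = 60
Evaluate root: (- 7 60) = -53
Result: -53


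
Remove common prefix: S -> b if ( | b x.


Common prefix: 'b'
Factored: S -> b S', S' -> if ( | x


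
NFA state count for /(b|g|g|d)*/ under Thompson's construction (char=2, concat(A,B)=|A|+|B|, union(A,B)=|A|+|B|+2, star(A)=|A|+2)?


Syntax tree has 4 char leaf(s), 3 union(s), 1 star(s)
chars contribute 4×2 = 8; each union adds +2; each star adds +2
Total: 8 + 6 + 2 = 16 states


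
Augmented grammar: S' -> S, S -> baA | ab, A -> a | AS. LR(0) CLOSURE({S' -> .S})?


Start: S' -> .S
For each item with dot before a nonterminal B, add B -> .γ for every B-production
Closure: [S' -> .S, S -> .baA, S -> .ab]


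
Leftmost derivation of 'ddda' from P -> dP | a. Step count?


Derivation: P => dP => ddP => dddP => ddda
Steps: 4


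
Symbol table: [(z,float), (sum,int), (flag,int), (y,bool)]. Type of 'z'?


Lookup 'z' → type float


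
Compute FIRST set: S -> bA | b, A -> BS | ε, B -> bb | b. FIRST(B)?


Per alternative of B: FIRST(bb) = {b}; FIRST(b) = {b}
FIRST(B) = {b}


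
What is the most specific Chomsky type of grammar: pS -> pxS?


LHS has context (more than one symbol) and |LHS| ≤ |RHS|
Classification: Type 1 (Context-Sensitive)


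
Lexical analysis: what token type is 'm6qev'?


Pattern: letter/underscore followed by alphanumerics, not a keyword
Type: IDENTIFIER


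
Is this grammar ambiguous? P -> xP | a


right-linear, alternatives start with distinct terminals 'x' vs 'a': unique leftmost derivation
Unambiguous


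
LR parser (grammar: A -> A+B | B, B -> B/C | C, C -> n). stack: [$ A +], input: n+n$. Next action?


no handle ('A+' is not any RHS); shift 'n'
Action: shift


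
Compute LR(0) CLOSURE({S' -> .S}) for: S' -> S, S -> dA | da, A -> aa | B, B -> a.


Start: S' -> .S
For each item with dot before a nonterminal B, add B -> .γ for every B-production
Closure: [S' -> .S, S -> .dA, S -> .da]


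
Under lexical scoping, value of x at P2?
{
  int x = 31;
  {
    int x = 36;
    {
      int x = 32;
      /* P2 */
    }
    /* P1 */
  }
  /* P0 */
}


x declared in the same block as P2
x = 32


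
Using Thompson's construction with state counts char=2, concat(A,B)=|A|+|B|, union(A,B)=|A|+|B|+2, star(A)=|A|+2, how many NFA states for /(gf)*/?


Syntax tree has 2 char leaf(s), 0 union(s), 1 star(s)
chars contribute 2×2 = 4; each union adds +2; each star adds +2
Total: 4 + 0 + 2 = 6 states


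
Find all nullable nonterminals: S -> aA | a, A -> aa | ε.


A nonterminal is nullable iff some alternative derives ε (directly, or every symbol in it is nullable)
Nullable: {A}


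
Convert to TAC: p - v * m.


Break into single-operator statements:
t1 = v * m
t2 = p - t1


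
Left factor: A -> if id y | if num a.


Common prefix: 'if'
Factored: A -> if A', A' -> id y | num a


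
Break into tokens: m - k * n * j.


Scan left to right, longest-match per lexeme
Tokens: ID(m), OP(-), ID(k), OP(*), ID(n), OP(*), ID(j)


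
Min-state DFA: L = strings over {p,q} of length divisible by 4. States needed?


Track length mod 4: states 0..3, accept at 0
Minimal DFA: 4 states


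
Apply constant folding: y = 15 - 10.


15 - 10 = 5 at compile time
Optimized: y = 5


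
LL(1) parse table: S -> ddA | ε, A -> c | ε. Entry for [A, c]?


For [A, c]: 'c' ∈ FIRST(c)
Entry: A -> c


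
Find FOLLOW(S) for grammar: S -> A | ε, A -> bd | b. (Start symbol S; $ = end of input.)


$ ∈ FOLLOW(S). For each A -> αBβ: add FIRST(β)\{ε} to FOLLOW(B); if β nullable, add FOLLOW(A).
FOLLOW(S) = {$}


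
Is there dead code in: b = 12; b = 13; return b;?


first assignment to b is overwritten before any read
Dead: 'b = 12'


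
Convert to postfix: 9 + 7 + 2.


Left to right (same or higher precedence on left)
Postfix: 9 7 + 2 +


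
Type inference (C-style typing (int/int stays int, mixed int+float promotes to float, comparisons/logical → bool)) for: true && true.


Operand types: bool && bool
Rule: logical operators take bool operands and yield bool
Result type: bool


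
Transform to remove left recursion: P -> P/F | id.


Left-recursive alternatives: P/F; non-recursive: id
Introduce P': P -> idP', P' -> /FP' | ε


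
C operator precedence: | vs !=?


'!=' is equality (level 6); '|' is bitwise OR (level 3)
Higher level binds tighter
'!=' has higher precedence than '|'


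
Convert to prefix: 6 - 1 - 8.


left-to-right (same/higher precedence on left): tree is (- (- 6 1) 8)
Prefix: - - 6 1 8


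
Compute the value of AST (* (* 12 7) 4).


Evaluate inner: (* 12 7) = 84
Evaluate root: (* 84 4) = 336
Result: 336


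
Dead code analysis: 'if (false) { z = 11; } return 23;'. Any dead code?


condition is constant false, so the whole block is unreachable
Dead: 'if (false) { z = 11; }'


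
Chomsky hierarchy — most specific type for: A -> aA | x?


Right-linear: every RHS is a terminal or a terminal followed by one nonterminal
Classification: Type 3 (Regular)


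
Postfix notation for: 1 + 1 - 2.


Left to right (same or higher precedence on left)
Postfix: 1 1 + 2 -


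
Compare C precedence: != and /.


'/' is multiplicative (level 10); '!=' is equality (level 6)
Higher level binds tighter
'/' has higher precedence than '!='


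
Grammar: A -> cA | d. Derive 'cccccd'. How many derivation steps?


Derivation: A => cA => ccA => cccA => ccccA => cccccA => cccccd
Steps: 6


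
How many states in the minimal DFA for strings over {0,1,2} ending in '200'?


Track the longest suffix of input matching a prefix of '200': 4 classes (prefixes of length 0..3)
Minimal DFA: 4 states


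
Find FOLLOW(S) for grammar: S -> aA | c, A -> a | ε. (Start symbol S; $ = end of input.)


$ ∈ FOLLOW(S). For each A -> αBβ: add FIRST(β)\{ε} to FOLLOW(B); if β nullable, add FOLLOW(A).
FOLLOW(S) = {$}


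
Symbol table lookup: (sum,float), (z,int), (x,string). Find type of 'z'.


Lookup 'z' → type int


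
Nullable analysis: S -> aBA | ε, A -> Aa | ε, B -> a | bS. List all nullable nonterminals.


A nonterminal is nullable iff some alternative derives ε (directly, or every symbol in it is nullable)
Nullable: {A, S}


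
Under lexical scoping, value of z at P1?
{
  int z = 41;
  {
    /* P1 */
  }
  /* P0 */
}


P1's block does not declare z; resolves to the enclosing declaration at depth 0
z = 41


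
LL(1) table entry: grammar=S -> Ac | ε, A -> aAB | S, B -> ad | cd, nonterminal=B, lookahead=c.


For [B, c]: 'c' ∈ FIRST(cd)
Entry: B -> cd


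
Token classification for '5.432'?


Pattern: digits with a decimal point
Type: FLOAT_LITERAL


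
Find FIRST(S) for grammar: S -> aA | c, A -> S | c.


Per alternative of S: FIRST(aA) = {a}; FIRST(c) = {c}
FIRST(S) = {a, c}


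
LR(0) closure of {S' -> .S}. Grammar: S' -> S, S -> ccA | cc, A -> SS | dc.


Start: S' -> .S
For each item with dot before a nonterminal B, add B -> .γ for every B-production
Closure: [S' -> .S, S -> .ccA, S -> .cc]


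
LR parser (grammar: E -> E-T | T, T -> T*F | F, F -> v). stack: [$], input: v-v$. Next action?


no handle on stack; shift 'v'
Action: shift


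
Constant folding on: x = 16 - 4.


16 - 4 = 12 at compile time
Optimized: x = 12


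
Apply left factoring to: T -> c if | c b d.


Common prefix: 'c'
Factored: T -> c T', T' -> if | b d


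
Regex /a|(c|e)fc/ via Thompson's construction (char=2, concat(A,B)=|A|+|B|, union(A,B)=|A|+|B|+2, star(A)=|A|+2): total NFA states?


Syntax tree has 5 char leaf(s), 2 union(s), 0 star(s)
chars contribute 5×2 = 10; each union adds +2; each star adds +2
Total: 10 + 4 + 0 = 14 states


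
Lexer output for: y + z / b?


Scan left to right, longest-match per lexeme
Tokens: ID(y), OP(+), ID(z), OP(/), ID(b)


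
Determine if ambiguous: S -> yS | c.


right-linear, alternatives start with distinct terminals 'y' vs 'c': unique leftmost derivation
Unambiguous


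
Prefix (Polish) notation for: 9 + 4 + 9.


left-to-right (same/higher precedence on left): tree is (+ (+ 9 4) 9)
Prefix: + + 9 4 9


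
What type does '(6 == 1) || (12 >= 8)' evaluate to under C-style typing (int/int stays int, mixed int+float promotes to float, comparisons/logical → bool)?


Operand types: bool || bool
Rule: logical operators take bool operands and yield bool
Result type: bool


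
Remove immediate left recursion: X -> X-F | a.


Left-recursive alternatives: X-F; non-recursive: a
Introduce X': X -> aX', X' -> -FX' | ε


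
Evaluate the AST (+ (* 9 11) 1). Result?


Evaluate inner: (* 9 11) = 99
Evaluate root: (+ 99 1) = 100
Result: 100


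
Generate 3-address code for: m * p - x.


Break into single-operator statements:
t1 = m * p
t2 = t1 - x


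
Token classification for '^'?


Pattern: operator symbol
Type: OPERATOR


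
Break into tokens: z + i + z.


Scan left to right, longest-match per lexeme
Tokens: ID(z), OP(+), ID(i), OP(+), ID(z)


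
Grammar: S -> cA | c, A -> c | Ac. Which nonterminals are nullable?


A nonterminal is nullable iff some alternative derives ε (directly, or every symbol in it is nullable)
Nullable: {}


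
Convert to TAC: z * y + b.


Break into single-operator statements:
t1 = z * y
t2 = t1 + b


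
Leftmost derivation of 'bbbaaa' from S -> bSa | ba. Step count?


Derivation: S => bSa => bbSaa => bbbaaa
Steps: 3


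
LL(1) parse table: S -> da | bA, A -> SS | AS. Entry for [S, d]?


For [S, d]: 'd' ∈ FIRST(da)
Entry: S -> da


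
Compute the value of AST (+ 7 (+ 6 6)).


Evaluate inner: (+ 6 6) = 12
Evaluate root: (+ 7 12) = 19
Result: 19


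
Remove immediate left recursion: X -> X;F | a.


Left-recursive alternatives: X;F; non-recursive: a
Introduce X': X -> aX', X' -> ;FX' | ε


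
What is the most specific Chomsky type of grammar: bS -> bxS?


LHS has context (more than one symbol) and |LHS| ≤ |RHS|
Classification: Type 1 (Context-Sensitive)


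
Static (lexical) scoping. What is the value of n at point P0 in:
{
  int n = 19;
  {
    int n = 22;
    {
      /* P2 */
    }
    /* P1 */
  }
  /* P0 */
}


n declared in the same block as P0
n = 19


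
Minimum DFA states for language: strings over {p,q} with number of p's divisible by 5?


Track (count of p) mod 5: states 0..4, accept at 0
Minimal DFA: 5 states


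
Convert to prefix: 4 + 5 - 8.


left-to-right (same/higher precedence on left): tree is (- (+ 4 5) 8)
Prefix: - + 4 5 8


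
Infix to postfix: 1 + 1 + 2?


Left to right (same or higher precedence on left)
Postfix: 1 1 + 2 +


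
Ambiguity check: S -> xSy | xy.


balanced x^n…y^n: each string has a unique parse
Unambiguous


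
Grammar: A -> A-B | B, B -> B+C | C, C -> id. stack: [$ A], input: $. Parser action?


start symbol A on stack, input exhausted
Action: accept


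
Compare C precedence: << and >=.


'<<' is shift (level 8); '>=' is relational (level 7)
Higher level binds tighter
'<<' has higher precedence than '>='


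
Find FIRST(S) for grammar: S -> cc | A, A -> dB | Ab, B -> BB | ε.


Per alternative of S: FIRST(cc) = {c}; FIRST(A) = {d}
FIRST(S) = {c, d}


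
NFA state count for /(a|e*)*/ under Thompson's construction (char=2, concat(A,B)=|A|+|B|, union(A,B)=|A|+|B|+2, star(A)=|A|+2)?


Syntax tree has 2 char leaf(s), 1 union(s), 2 star(s)
chars contribute 2×2 = 4; each union adds +2; each star adds +2
Total: 4 + 2 + 4 = 10 states


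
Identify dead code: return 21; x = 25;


statement follows a return and is unreachable
Dead: 'x = 25'


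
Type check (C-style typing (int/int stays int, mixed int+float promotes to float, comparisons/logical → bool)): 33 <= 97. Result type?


Operand types: int <= int
Rule: comparison yields bool
Result type: bool


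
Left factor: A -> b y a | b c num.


Common prefix: 'b'
Factored: A -> b A', A' -> y a | c num


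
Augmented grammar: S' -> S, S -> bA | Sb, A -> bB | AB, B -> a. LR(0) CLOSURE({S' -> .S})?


Start: S' -> .S
For each item with dot before a nonterminal B, add B -> .γ for every B-production
Closure: [S' -> .S, S -> .bA, S -> .Sb]


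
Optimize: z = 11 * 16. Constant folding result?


11 * 16 = 176 at compile time
Optimized: z = 176


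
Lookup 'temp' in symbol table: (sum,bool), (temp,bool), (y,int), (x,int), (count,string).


Lookup 'temp' → type bool


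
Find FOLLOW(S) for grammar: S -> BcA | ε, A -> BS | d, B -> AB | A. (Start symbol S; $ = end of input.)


$ ∈ FOLLOW(S). For each A -> αBβ: add FIRST(β)\{ε} to FOLLOW(B); if β nullable, add FOLLOW(A).
FOLLOW(S) = {$, c, d}


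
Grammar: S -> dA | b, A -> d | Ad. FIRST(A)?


Per alternative of A: FIRST(d) = {d}; FIRST(Ad) = {d}
FIRST(A) = {d}


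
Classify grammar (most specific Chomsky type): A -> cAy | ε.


Single nonterminal LHS, but c^n y^n is not regular
Classification: Type 2 (Context-Free)


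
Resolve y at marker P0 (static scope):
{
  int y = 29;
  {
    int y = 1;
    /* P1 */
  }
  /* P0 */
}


y declared in the same block as P0
y = 29


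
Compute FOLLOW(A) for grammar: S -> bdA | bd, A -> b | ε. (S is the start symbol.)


$ ∈ FOLLOW(S). For each A -> αBβ: add FIRST(β)\{ε} to FOLLOW(B); if β nullable, add FOLLOW(A).
FOLLOW(A) = {$}


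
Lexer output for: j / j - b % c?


Scan left to right, longest-match per lexeme
Tokens: ID(j), OP(/), ID(j), OP(-), ID(b), OP(%), ID(c)


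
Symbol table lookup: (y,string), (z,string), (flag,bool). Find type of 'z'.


Lookup 'z' → type string


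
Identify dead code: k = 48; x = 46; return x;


k is assigned but never read
Dead: 'k = 48'


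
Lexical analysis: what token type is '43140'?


Pattern: digits only
Type: INTEGER_LITERAL


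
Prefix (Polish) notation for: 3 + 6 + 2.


left-to-right (same/higher precedence on left): tree is (+ (+ 3 6) 2)
Prefix: + + 3 6 2


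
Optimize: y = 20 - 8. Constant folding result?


20 - 8 = 12 at compile time
Optimized: y = 12


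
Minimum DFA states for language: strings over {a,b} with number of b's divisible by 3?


Track (count of b) mod 3: states 0..2, accept at 0
Minimal DFA: 3 states


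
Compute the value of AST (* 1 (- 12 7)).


Evaluate inner: (- 12 7) = 5
Evaluate root: (* 1 5) = 5
Result: 5


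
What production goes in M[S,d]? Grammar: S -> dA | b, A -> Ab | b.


For [S, d]: 'd' ∈ FIRST(dA)
Entry: S -> dA


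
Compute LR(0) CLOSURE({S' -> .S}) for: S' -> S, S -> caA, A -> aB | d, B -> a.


Start: S' -> .S
For each item with dot before a nonterminal B, add B -> .γ for every B-production
Closure: [S' -> .S, S -> .caA]


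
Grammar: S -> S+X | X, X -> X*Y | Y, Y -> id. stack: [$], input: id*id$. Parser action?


no handle on stack; shift 'id'
Action: shift


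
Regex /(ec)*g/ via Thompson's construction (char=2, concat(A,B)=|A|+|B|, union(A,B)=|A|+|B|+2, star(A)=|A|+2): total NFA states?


Syntax tree has 3 char leaf(s), 0 union(s), 1 star(s)
chars contribute 3×2 = 6; each union adds +2; each star adds +2
Total: 6 + 0 + 2 = 8 states


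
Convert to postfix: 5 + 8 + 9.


Left to right (same or higher precedence on left)
Postfix: 5 8 + 9 +


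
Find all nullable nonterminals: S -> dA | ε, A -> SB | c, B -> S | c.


A nonterminal is nullable iff some alternative derives ε (directly, or every symbol in it is nullable)
Nullable: {A, B, S}


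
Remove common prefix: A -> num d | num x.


Common prefix: 'num'
Factored: A -> num A', A' -> d | x


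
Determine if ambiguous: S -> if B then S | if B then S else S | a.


dangling else: 'if B then if B then a else a' parses two ways
Ambiguous


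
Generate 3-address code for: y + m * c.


Break into single-operator statements:
t1 = m * c
t2 = y + t1


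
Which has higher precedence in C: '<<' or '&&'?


'<<' is shift (level 8); '&&' is logical AND (level 2)
Higher level binds tighter
'<<' has higher precedence than '&&'


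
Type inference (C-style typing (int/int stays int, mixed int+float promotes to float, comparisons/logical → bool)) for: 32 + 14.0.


Operand types: int + float
Rule: mixed int/float promotes to float; int/int stays int
Result type: float


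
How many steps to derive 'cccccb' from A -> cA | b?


Derivation: A => cA => ccA => cccA => ccccA => cccccA => cccccb
Steps: 6


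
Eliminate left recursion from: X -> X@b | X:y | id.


Left-recursive alternatives: X@b, X:y; non-recursive: id
Introduce X': X -> idX', X' -> @bX' | :yX' | ε


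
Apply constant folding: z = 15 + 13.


15 + 13 = 28 at compile time
Optimized: z = 28


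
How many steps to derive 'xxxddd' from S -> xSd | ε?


Derivation: S => xSd => xxSdd => xxxSddd => xxxddd
Steps: 4


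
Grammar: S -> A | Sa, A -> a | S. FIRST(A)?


Per alternative of A: FIRST(a) = {a}; FIRST(S) = {a}
FIRST(A) = {a}


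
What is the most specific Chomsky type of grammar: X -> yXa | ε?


Single nonterminal LHS, but y^n a^n is not regular
Classification: Type 2 (Context-Free)


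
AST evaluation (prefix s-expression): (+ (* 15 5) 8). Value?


Evaluate inner: (* 15 5) = 75
Evaluate root: (+ 75 8) = 83
Result: 83


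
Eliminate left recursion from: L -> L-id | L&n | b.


Left-recursive alternatives: L-id, L&n; non-recursive: b
Introduce L': L -> bL', L' -> -idL' | &nL' | ε


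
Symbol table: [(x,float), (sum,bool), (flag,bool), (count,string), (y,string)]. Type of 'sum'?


Lookup 'sum' → type bool


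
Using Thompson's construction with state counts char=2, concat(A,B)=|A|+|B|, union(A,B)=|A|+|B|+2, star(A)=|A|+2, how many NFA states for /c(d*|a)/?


Syntax tree has 3 char leaf(s), 1 union(s), 1 star(s)
chars contribute 3×2 = 6; each union adds +2; each star adds +2
Total: 6 + 2 + 2 = 10 states


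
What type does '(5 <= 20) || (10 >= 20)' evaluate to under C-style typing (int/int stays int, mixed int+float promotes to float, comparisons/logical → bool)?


Operand types: bool || bool
Rule: logical operators take bool operands and yield bool
Result type: bool


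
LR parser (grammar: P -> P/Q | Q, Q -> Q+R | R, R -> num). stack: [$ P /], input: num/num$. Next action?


no handle ('P/' is not any RHS); shift 'num'
Action: shift


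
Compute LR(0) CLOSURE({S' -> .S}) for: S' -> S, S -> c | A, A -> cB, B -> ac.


Start: S' -> .S
For each item with dot before a nonterminal B, add B -> .γ for every B-production
Closure: [S' -> .S, S -> .c, S -> .A, A -> .cB]


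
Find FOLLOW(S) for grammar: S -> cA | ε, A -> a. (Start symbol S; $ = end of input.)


$ ∈ FOLLOW(S). For each A -> αBβ: add FIRST(β)\{ε} to FOLLOW(B); if β nullable, add FOLLOW(A).
FOLLOW(S) = {$}


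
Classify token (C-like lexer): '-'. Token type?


Pattern: operator symbol
Type: OPERATOR


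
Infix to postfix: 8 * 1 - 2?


Left to right (same or higher precedence on left)
Postfix: 8 1 * 2 -


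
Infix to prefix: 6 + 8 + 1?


left-to-right (same/higher precedence on left): tree is (+ (+ 6 8) 1)
Prefix: + + 6 8 1


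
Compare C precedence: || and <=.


'<=' is relational (level 7); '||' is logical OR (level 1)
Higher level binds tighter
'<=' has higher precedence than '||'


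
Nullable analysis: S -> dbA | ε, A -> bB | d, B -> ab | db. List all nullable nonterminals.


A nonterminal is nullable iff some alternative derives ε (directly, or every symbol in it is nullable)
Nullable: {S}


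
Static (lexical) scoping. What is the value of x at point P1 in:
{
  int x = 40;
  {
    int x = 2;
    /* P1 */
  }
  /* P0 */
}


x declared in the same block as P1
x = 2


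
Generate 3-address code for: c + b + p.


Break into single-operator statements:
t1 = c + b
t2 = t1 + p


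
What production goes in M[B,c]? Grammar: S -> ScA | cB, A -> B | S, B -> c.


For [B, c]: 'c' ∈ FIRST(c)
Entry: B -> c


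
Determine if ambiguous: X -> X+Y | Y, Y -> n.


precedence layered via separate nonterminal Y: deterministic
Unambiguous


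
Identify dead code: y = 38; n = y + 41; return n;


y is read by n's definition; n is returned
No dead code


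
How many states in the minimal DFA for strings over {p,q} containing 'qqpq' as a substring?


KMP-style automaton: 4 progress states + 1 absorbing accept = 5
Minimal DFA: 5 states


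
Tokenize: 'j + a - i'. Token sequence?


Scan left to right, longest-match per lexeme
Tokens: ID(j), OP(+), ID(a), OP(-), ID(i)


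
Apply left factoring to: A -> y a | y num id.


Common prefix: 'y'
Factored: A -> y A', A' -> a | num id


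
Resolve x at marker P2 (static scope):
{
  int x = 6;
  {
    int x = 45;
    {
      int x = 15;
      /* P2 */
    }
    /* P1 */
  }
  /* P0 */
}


x declared in the same block as P2
x = 15


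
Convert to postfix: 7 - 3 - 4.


Left to right (same or higher precedence on left)
Postfix: 7 3 - 4 -


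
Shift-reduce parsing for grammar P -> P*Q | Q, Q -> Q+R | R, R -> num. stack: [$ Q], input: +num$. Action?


shift '+' to continue Q -> Q+R
Action: shift


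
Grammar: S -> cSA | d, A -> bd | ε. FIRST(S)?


Per alternative of S: FIRST(cSA) = {c}; FIRST(d) = {d}
FIRST(S) = {c, d}


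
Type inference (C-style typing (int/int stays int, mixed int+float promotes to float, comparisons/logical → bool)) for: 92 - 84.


Operand types: int - int
Rule: mixed int/float promotes to float; int/int stays int
Result type: int


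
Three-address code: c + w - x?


Break into single-operator statements:
t1 = c + w
t2 = t1 - x


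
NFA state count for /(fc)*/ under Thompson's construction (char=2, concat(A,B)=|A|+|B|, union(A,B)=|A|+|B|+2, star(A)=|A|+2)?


Syntax tree has 2 char leaf(s), 0 union(s), 1 star(s)
chars contribute 2×2 = 4; each union adds +2; each star adds +2
Total: 4 + 0 + 2 = 6 states


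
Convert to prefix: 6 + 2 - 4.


left-to-right (same/higher precedence on left): tree is (- (+ 6 2) 4)
Prefix: - + 6 2 4


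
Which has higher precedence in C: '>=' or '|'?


'>=' is relational (level 7); '|' is bitwise OR (level 3)
Higher level binds tighter
'>=' has higher precedence than '|'


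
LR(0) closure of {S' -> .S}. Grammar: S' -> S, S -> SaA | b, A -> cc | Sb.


Start: S' -> .S
For each item with dot before a nonterminal B, add B -> .γ for every B-production
Closure: [S' -> .S, S -> .SaA, S -> .b]


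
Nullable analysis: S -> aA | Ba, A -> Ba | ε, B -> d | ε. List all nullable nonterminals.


A nonterminal is nullable iff some alternative derives ε (directly, or every symbol in it is nullable)
Nullable: {A, B}


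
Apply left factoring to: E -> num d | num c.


Common prefix: 'num'
Factored: E -> num E', E' -> d | c


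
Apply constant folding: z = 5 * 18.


5 * 18 = 90 at compile time
Optimized: z = 90


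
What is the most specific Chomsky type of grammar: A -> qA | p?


Right-linear: every RHS is a terminal or a terminal followed by one nonterminal
Classification: Type 3 (Regular)


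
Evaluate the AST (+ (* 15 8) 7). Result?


Evaluate inner: (* 15 8) = 120
Evaluate root: (+ 120 7) = 127
Result: 127


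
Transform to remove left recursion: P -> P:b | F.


Left-recursive alternatives: P:b; non-recursive: F
Introduce P': P -> FP', P' -> :bP' | ε


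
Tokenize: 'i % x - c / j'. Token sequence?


Scan left to right, longest-match per lexeme
Tokens: ID(i), OP(%), ID(x), OP(-), ID(c), OP(/), ID(j)


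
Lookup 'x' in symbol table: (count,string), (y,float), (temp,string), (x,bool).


Lookup 'x' → type bool


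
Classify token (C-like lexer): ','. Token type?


Pattern: delimiter/punctuation
Type: PUNCTUATION


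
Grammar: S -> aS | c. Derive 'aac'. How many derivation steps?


Derivation: S => aS => aaS => aac
Steps: 3


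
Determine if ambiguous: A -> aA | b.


right-linear, alternatives start with distinct terminals 'a' vs 'b': unique leftmost derivation
Unambiguous


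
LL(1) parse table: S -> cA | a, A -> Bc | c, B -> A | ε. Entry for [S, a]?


For [S, a]: 'a' ∈ FIRST(a)
Entry: S -> a


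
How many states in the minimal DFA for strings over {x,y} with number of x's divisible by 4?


Track (count of x) mod 4: states 0..3, accept at 0
Minimal DFA: 4 states


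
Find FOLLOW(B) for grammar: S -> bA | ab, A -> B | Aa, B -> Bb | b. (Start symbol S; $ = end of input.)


$ ∈ FOLLOW(S). For each A -> αBβ: add FIRST(β)\{ε} to FOLLOW(B); if β nullable, add FOLLOW(A).
FOLLOW(B) = {$, a, b}


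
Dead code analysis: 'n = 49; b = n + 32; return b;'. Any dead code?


n is read by b's definition; b is returned
No dead code


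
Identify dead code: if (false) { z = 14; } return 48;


condition is constant false, so the whole block is unreachable
Dead: 'if (false) { z = 14; }'


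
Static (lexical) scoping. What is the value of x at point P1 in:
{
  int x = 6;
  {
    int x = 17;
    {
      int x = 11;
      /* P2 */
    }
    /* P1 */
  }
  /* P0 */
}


x declared in the same block as P1
x = 17


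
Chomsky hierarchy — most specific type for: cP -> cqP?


LHS has context (more than one symbol) and |LHS| ≤ |RHS|
Classification: Type 1 (Context-Sensitive)


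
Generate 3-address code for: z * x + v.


Break into single-operator statements:
t1 = z * x
t2 = t1 + v


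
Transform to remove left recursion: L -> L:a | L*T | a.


Left-recursive alternatives: L:a, L*T; non-recursive: a
Introduce L': L -> aL', L' -> :aL' | *TL' | ε


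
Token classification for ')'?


Pattern: delimiter/punctuation
Type: PUNCTUATION


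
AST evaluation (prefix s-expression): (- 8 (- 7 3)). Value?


Evaluate inner: (- 7 3) = 4
Evaluate root: (- 8 4) = 4
Result: 4


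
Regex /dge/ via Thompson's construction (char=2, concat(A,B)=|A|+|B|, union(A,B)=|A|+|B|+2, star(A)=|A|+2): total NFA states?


Syntax tree has 3 char leaf(s), 0 union(s), 0 star(s)
chars contribute 3×2 = 6; each union adds +2; each star adds +2
Total: 6 + 0 + 0 = 6 states


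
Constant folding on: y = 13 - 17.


13 - 17 = -4 at compile time
Optimized: y = -4


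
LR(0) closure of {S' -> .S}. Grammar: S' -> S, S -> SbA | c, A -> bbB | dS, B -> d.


Start: S' -> .S
For each item with dot before a nonterminal B, add B -> .γ for every B-production
Closure: [S' -> .S, S -> .SbA, S -> .c]


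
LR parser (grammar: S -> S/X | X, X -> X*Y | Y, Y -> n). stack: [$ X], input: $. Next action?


lookahead ∉ {*} so X won't extend; reduce S -> X
Action: reduce (S -> X)


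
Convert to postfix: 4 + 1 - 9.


Left to right (same or higher precedence on left)
Postfix: 4 1 + 9 -


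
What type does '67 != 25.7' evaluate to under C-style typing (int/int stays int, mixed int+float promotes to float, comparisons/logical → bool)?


Operand types: int != float
Rule: comparison yields bool
Result type: bool


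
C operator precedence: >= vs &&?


'>=' is relational (level 7); '&&' is logical AND (level 2)
Higher level binds tighter
'>=' has higher precedence than '&&'


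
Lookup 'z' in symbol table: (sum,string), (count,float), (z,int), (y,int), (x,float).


Lookup 'z' → type int


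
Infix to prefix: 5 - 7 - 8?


left-to-right (same/higher precedence on left): tree is (- (- 5 7) 8)
Prefix: - - 5 7 8


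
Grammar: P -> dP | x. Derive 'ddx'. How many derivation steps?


Derivation: P => dP => ddP => ddx
Steps: 3


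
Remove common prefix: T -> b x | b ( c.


Common prefix: 'b'
Factored: T -> b T', T' -> x | ( c


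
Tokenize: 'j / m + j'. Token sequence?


Scan left to right, longest-match per lexeme
Tokens: ID(j), OP(/), ID(m), OP(+), ID(j)


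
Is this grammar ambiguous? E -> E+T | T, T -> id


precedence layered via separate nonterminal T: deterministic
Unambiguous


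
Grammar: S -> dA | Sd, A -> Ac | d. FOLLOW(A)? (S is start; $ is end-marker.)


$ ∈ FOLLOW(S). For each A -> αBβ: add FIRST(β)\{ε} to FOLLOW(B); if β nullable, add FOLLOW(A).
FOLLOW(A) = {$, c, d}


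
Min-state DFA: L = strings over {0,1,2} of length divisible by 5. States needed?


Track length mod 5: states 0..4, accept at 0
Minimal DFA: 5 states


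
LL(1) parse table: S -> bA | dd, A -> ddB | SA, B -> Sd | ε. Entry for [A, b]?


For [A, b]: 'b' ∈ FIRST(SA)
Entry: A -> SA


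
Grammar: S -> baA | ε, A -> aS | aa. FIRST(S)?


Per alternative of S: FIRST(baA) = {b}; FIRST(ε) = {ε}
FIRST(S) = {b, ε}


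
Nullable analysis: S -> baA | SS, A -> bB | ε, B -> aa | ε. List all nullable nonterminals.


A nonterminal is nullable iff some alternative derives ε (directly, or every symbol in it is nullable)
Nullable: {A, B}


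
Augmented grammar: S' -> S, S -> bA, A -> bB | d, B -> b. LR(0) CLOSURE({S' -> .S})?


Start: S' -> .S
For each item with dot before a nonterminal B, add B -> .γ for every B-production
Closure: [S' -> .S, S -> .bA]


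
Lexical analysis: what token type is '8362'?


Pattern: digits only
Type: INTEGER_LITERAL


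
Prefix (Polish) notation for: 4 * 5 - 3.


left-to-right (same/higher precedence on left): tree is (- (* 4 5) 3)
Prefix: - * 4 5 3


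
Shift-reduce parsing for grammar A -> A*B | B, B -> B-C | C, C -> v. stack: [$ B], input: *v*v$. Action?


lookahead ∉ {-} so B won't extend; reduce A -> B
Action: reduce (A -> B)


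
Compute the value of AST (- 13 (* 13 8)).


Evaluate inner: (* 13 8) = 104
Evaluate root: (- 13 104) = -91
Result: -91


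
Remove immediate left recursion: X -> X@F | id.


Left-recursive alternatives: X@F; non-recursive: id
Introduce X': X -> idX', X' -> @FX' | ε


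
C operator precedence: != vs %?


'%' is multiplicative (level 10); '!=' is equality (level 6)
Higher level binds tighter
'%' has higher precedence than '!='


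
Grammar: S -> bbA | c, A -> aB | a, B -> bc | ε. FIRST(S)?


Per alternative of S: FIRST(bbA) = {b}; FIRST(c) = {c}
FIRST(S) = {b, c}


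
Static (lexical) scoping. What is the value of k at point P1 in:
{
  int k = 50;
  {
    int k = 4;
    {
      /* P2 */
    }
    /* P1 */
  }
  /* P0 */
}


k declared in the same block as P1
k = 4


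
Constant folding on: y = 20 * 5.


20 * 5 = 100 at compile time
Optimized: y = 100


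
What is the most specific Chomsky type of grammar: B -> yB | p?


Right-linear: every RHS is a terminal or a terminal followed by one nonterminal
Classification: Type 3 (Regular)


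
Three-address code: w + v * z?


Break into single-operator statements:
t1 = v * z
t2 = w + t1


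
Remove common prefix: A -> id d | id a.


Common prefix: 'id'
Factored: A -> id A', A' -> d | a


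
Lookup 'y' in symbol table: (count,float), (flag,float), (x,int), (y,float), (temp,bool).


Lookup 'y' → type float


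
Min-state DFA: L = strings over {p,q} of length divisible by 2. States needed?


Track length mod 2: states 0..1, accept at 0
Minimal DFA: 2 states


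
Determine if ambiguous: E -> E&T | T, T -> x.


precedence layered via separate nonterminal T: deterministic
Unambiguous


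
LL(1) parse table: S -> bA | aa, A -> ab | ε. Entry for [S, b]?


For [S, b]: 'b' ∈ FIRST(bA)
Entry: S -> bA


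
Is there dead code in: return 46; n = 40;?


statement follows a return and is unreachable
Dead: 'n = 40'


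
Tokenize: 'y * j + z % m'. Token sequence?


Scan left to right, longest-match per lexeme
Tokens: ID(y), OP(*), ID(j), OP(+), ID(z), OP(%), ID(m)


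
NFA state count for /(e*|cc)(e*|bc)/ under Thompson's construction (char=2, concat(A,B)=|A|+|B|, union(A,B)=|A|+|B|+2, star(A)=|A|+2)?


Syntax tree has 6 char leaf(s), 2 union(s), 2 star(s)
chars contribute 6×2 = 12; each union adds +2; each star adds +2
Total: 12 + 4 + 4 = 20 states


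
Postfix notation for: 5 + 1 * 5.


* has higher precedence, evaluate 1*5 first
Postfix: 5 1 5 * +


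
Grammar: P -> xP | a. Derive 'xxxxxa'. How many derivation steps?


Derivation: P => xP => xxP => xxxP => xxxxP => xxxxxP => xxxxxa
Steps: 6
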